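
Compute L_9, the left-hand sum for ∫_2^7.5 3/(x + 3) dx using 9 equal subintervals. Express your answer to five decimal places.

Δx = (7.5 − 2)/9 = 11/18.
Left endpoints: 2, 47/18, 29/9, 23/6, 40/9, 91/18, 17/3, 113/18, 62/9.
f(2) = 0.6, f(47/18) = 54/101, f(29/9) = 27/56, f(23/6) = 18/41, f(40/9) = 27/67, f(91/18) = 54/145, f(17/3) = 9/26, f(113/18) = 54/167, f(62/9) = 27/89.
Sum = Δx · [f(2) + f(47/18) + f(29/9) + ...].
Sum ≈ 2.32473.

2.32473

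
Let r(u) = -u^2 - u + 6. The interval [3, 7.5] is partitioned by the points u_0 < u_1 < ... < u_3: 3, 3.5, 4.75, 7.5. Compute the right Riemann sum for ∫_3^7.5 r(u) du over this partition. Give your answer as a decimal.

-190.328125

Subinterval widths: 0.5, 1.25, 2.75.
Right endpoints: 3.5, 4.75, 7.5.
r(3.5) = -9.75, r(4.75) = -21.3125, r(7.5) = -57.75.
Sum = Σ Δu_i · r(u_i).
Sum = -190.328125.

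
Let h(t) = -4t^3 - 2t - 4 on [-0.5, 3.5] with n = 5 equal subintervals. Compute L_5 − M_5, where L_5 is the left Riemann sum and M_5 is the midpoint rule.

60.48

L_5 = -113.68.
M_5 = -174.16.
L_5 − M_5 = 60.48.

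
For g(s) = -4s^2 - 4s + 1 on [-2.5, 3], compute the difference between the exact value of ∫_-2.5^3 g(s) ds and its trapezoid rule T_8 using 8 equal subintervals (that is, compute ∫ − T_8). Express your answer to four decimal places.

1.7331

Exact integral: ∫_-2.5^3 g(s) ds ≈ -56.833333.
T_8 = -58.56640625.
Error ≈ -56.833333 − (-58.56640625) ≈ 1.7331.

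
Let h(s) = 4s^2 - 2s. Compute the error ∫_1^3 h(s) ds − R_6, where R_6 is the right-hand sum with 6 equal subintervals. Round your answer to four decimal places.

Exact integral: ∫_1^3 h(s) ds ≈ 26.666667.
R_6 ≈ 31.481481.
Error ≈ 26.666667 − 31.481481 ≈ -4.8148.

-4.8148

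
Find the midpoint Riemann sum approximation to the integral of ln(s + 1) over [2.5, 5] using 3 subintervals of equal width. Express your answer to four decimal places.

3.8693

Δs = (5 − 2.5)/3 = 5/6.
Midpoints: 35/12, 3.75, 55/12.
f(35/12) ≈ 1.3652, f(3.75) ≈ 1.5581, f(55/12) ≈ 1.7198.
Sum = Δs · [f(35/12) + f(3.75) + f(55/12)].
Sum ≈ 3.8693.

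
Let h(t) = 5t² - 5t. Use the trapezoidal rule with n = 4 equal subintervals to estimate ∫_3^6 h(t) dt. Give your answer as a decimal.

248.90625

Δt = (6 − 3)/4 = 0.75.
h(3) = 30, h(3.75) = 51.5625, h(4.5) = 78.75, h(5.25) = 111.5625, h(6) = 150.
T_4 = (Δt/2)·[h(t_0) + 2h(t_1) + 2h(t_2) + 2h(t_3) + h(t_4)].
Sum = 248.90625.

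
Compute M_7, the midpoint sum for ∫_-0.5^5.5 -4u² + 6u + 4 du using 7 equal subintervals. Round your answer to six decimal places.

Δu = (5.5 − (-0.5))/7 = 6/7.
Midpoints: -1/14, 11/14, 23/14, 2.5, 47/14, 59/14, 71/14.
f(-1/14) = 174/49, f(11/14) = 306/49, f(23/14) = 150/49, f(2.5) = -6, f(47/14) = -1026/49, f(59/14) = -2046/49, f(71/14) = -3354/49.
Sum = Δu · [f(-1/14) + f(11/14) + f(23/14) + ...].
Sum ≈ -106.530612.

-106.530612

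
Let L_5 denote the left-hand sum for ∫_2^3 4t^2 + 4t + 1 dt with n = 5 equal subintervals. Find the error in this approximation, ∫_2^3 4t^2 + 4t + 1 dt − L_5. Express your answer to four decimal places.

Exact integral: ∫_2^3 f(t) dt ≈ 36.333333.
L_5 = 33.96.
Error ≈ 36.333333 − 33.96 ≈ 2.3733.

2.3733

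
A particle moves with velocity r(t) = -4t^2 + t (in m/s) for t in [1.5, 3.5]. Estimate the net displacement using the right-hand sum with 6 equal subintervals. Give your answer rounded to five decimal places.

Δt = (3.5 − 1.5)/6 = 1/3.
Right endpoints: 11/6, 13/6, 2.5, 17/6, 19/6, 3.5.
r(11/6) = -209/18, r(13/6) = -299/18, r(2.5) = -22.5, r(17/6) = -527/18, r(19/6) = -665/18, r(3.5) = -45.5.
Sum = Δt · [r(11/6) + r(13/6) + r(2.5) + ...].
Sum ≈ -54.14815.

-54.14815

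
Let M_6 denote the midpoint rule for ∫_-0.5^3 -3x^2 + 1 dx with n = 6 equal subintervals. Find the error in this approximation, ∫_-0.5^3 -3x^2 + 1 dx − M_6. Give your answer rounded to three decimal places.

-0.298

Exact integral: ∫_-0.5^3 f(x) dx = -23.625.
M_6 ≈ -23.32726.
Error ≈ -23.625 − (-23.32726) ≈ -0.298.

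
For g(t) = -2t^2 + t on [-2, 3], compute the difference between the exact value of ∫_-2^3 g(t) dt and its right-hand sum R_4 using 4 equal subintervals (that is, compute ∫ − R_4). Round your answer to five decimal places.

5.72917

Exact integral: ∫_-2^3 g(t) dt ≈ -20.8333333.
R_4 = -26.5625.
Error ≈ -20.8333333 − (-26.5625) ≈ 5.72917.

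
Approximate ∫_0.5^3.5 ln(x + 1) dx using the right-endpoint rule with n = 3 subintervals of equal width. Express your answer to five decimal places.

Δx = (3.5 − 0.5)/3 = 1.
Right endpoints: 1.5, 2.5, 3.5.
f(1.5) ≈ 0.91629, f(2.5) ≈ 1.25276, f(3.5) ≈ 1.50408.
Sum = Δx · [f(1.5) + f(2.5) + f(3.5)].
Sum ≈ 3.67313.

3.67313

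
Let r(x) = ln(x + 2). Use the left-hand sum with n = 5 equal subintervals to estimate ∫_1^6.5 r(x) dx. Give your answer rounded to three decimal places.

Δx = (6.5 − 1)/5 = 1.1.
Left endpoints: 1, 2.1, 3.2, 4.3, 5.4.
r(1) ≈ 1.099, r(2.1) ≈ 1.411, r(3.2) ≈ 1.649, r(4.3) ≈ 1.841, r(5.4) ≈ 2.001.
Sum = Δx · [r(1) + r(2.1) + r(3.2) + r(4.3) + r(5.4)].
Sum ≈ 8.800.

8.800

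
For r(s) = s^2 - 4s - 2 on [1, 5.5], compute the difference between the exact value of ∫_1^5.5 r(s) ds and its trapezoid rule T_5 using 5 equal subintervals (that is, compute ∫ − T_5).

Exact integral: ∫_1^5.5 r(s) ds = -12.375.
T_5 = -11.7675.
Error = -12.375 − (-11.7675) = -0.6075.

-0.6075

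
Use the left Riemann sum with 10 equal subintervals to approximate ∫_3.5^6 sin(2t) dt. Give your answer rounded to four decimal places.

0.1052

Δt = (6 − 3.5)/10 = 0.25.
Left endpoints: 3.5, 3.75, 4, 4.25, 4.5, 4.75, 5, 5.25, 5.5, 5.75.
f(3.5) ≈ 0.6570, f(3.75) ≈ 0.9380, f(4) ≈ 0.9894, f(4.25) ≈ 0.7985, f(4.5) ≈ 0.4121, f(4.75) ≈ -0.0752, f(5) ≈ -0.5440, f(5.25) ≈ -0.8797, f(5.5) ≈ -1.0000, f(5.75) ≈ -0.8755.
Sum = Δt · [f(3.5) + f(3.75) + f(4) + ...].
Sum ≈ 0.1052.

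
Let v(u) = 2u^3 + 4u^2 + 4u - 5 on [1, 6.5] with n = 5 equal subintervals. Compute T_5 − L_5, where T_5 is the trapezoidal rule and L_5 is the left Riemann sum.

403.8375

T_5 = 1341.2575.
L_5 = 937.42.
T_5 − L_5 = 403.8375.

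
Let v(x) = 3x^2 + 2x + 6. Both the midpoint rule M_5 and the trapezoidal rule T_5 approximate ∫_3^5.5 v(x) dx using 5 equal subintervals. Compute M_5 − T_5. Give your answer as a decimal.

M_5 = 175.46875.
T_5 = 175.9375.
M_5 − T_5 = -0.46875.

-0.46875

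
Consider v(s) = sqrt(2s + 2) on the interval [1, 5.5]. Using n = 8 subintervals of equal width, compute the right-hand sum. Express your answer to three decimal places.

13.403

Δs = (5.5 − 1)/8 = 0.5625.
Right endpoints: 1.5625, 2.125, 2.6875, 3.25, 3.8125, 4.375, 4.9375, 5.5.
v(1.5625) ≈ 2.264, v(2.125) ≈ 2.500, v(2.6875) ≈ 2.716, v(3.25) ≈ 2.915, v(3.8125) ≈ 3.102, v(4.375) ≈ 3.279, v(4.9375) ≈ 3.446, v(5.5) ≈ 3.606.
Sum = Δs · [v(1.5625) + v(2.125) + v(2.6875) + ...].
Sum ≈ 13.403.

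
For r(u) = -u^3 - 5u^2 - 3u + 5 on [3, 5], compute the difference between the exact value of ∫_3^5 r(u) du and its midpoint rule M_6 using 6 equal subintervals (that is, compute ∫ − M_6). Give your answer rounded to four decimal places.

Exact integral: ∫_3^5 r(u) du ≈ -313.333333.
M_6 ≈ -313.018519.
Error ≈ -313.333333 − (-313.018519) ≈ -0.3148.

-0.3148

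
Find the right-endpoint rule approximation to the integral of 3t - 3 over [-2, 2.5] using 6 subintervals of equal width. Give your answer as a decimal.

Δt = (2.5 − (-2))/6 = 0.75.
Right endpoints: -1.25, -0.5, 0.25, 1, 1.75, 2.5.
f(-1.25) = -6.75, f(-0.5) = -4.5, f(0.25) = -2.25, f(1) = 0, f(1.75) = 2.25, f(2.5) = 4.5.
Sum = Δt · [f(-1.25) + f(-0.5) + f(0.25) + ...].
Sum = -5.0625.

-5.0625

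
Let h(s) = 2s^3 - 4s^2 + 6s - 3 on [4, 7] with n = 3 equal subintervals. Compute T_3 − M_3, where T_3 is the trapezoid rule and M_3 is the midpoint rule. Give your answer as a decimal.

21.75

T_3 = 805.
M_3 = 783.25.
T_3 − M_3 = 21.75.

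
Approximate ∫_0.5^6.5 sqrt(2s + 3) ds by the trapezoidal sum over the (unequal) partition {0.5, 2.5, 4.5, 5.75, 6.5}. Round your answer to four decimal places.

18.5939

Subinterval widths: 2, 2, 1.25, 0.75.
f(0.5) ≈ 2.0000, f(2.5) ≈ 2.8284, f(4.5) ≈ 3.4641, f(5.75) ≈ 3.8079, f(6.5) ≈ 4.0000.
On each subinterval the trapezoid contributes (Δs_i/2)·[f(s_{i-1}) + f(s_i)].
Sum ≈ 18.5939.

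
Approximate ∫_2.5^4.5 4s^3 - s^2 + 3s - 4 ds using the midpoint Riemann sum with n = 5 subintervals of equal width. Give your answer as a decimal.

Δs = (4.5 − 2.5)/5 = 0.4.
Midpoints: 2.7, 3.1, 3.5, 3.9, 4.3.
f(2.7) = 75.542, f(3.1) = 114.854, f(3.5) = 165.75, f(3.9) = 229.766, f(4.3) = 308.438.
Sum = Δs · [f(2.7) + f(3.1) + f(3.5) + f(3.9) + f(4.3)].
Sum = 357.74.

357.74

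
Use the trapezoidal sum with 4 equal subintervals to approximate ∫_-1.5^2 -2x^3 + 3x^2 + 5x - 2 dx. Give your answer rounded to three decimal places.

Δx = (2 − (-1.5))/4 = 0.875.
f(-1.5) = 4, f(-0.625) = -3.46484375, f(0.25) = -0.59375, f(1.125) = 4.57421875, f(2) = 4.
T_4 = (Δx/2)·[f(x_0) + 2f(x_1) + 2f(x_2) + 2f(x_3) + f(x_4)].
Sum ≈ 3.951.

3.951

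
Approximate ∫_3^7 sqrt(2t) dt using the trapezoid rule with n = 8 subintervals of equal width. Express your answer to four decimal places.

Δt = (7 − 3)/8 = 0.5.
f(3) ≈ 2.4495, f(3.5) ≈ 2.6458, f(4) ≈ 2.8284, f(4.5) ≈ 3.0000, f(5) ≈ 3.1623, f(5.5) ≈ 3.3166, f(6) ≈ 3.4641, f(6.5) ≈ 3.6056, f(7) ≈ 3.7417.
T_8 = (Δt/2)·[f(t_0) + 2f(t_1) + ... + 2f(t_{7}) + f(t_8)].
Sum ≈ 12.5592.

12.5592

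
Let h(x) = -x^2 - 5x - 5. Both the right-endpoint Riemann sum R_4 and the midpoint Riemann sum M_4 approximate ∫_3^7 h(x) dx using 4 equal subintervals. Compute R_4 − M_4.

R_4 = -256.
M_4 = -225.
R_4 − M_4 = -31.

-31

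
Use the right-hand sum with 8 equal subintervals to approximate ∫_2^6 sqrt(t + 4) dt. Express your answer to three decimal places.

Δt = (6 − 2)/8 = 0.5.
Right endpoints: 2.5, 3, 3.5, 4, 4.5, 5, 5.5, 6.
f(2.5) ≈ 2.550, f(3) ≈ 2.646, f(3.5) ≈ 2.739, f(4) ≈ 2.828, f(4.5) ≈ 2.915, f(5) ≈ 3.000, f(5.5) ≈ 3.082, f(6) ≈ 3.162.
Sum = Δt · [f(2.5) + f(3) + f(3.5) + ...].
Sum ≈ 11.461.

11.461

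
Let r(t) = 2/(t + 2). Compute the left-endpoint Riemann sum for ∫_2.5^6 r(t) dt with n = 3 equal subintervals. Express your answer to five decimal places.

1.27175

Δt = (6 − 2.5)/3 = 7/6.
Left endpoints: 2.5, 11/3, 29/6.
r(2.5) = 4/9, r(11/3) = 6/17, r(29/6) = 12/41.
Sum = Δt · [r(2.5) + r(11/3) + r(29/6)].
Sum ≈ 1.27175.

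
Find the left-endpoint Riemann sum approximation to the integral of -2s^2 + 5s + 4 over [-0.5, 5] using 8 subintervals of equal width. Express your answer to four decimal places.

7.1543

Δs = (5 − (-0.5))/8 = 0.6875.
Left endpoints: -0.5, 0.1875, 0.875, 1.5625, 2.25, 2.9375, 3.625, 4.3125.
f(-0.5) = 1, f(0.1875) = 4.8671875, f(0.875) = 6.84375, f(1.5625) = 6.9296875, f(2.25) = 5.125, f(2.9375) = 1.4296875, f(3.625) = -4.15625, f(4.3125) = -11.6328125.
Sum = Δs · [f(-0.5) + f(0.1875) + f(0.875) + ...].
Sum ≈ 7.1543.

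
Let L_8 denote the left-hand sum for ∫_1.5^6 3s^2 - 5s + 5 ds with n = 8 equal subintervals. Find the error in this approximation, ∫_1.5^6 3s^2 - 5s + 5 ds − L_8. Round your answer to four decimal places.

21.4365

Exact integral: ∫_1.5^6 f(s) ds = 150.75.
L_8 ≈ 129.313477.
Error ≈ 150.75 − 129.313477 ≈ 21.4365.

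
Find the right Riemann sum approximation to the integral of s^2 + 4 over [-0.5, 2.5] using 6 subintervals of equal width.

18.875

Δs = (2.5 − (-0.5))/6 = 0.5.
Right endpoints: 0, 0.5, 1, 1.5, 2, 2.5.
f(0) = 4, f(0.5) = 4.25, f(1) = 5, f(1.5) = 6.25, f(2) = 8, f(2.5) = 10.25.
Sum = Δs · [f(0) + f(0.5) + f(1) + ...].
Sum = 18.875.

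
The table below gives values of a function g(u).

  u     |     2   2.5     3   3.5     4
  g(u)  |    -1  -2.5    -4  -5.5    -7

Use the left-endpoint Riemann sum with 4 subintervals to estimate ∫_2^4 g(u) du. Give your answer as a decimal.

-6.5

Δu = 0.5.
Sum = 0.5·[(-1) + (-2.5) + (-4) + (-5.5)] = -6.5.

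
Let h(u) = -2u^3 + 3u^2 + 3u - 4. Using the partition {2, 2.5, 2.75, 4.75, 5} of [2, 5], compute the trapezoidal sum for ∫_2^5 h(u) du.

-194.3203125

Subinterval widths: 0.5, 0.25, 2, 0.25.
h(2) = -2, h(2.5) = -9, h(2.75) = -14.65625, h(4.75) = -136.40625, h(5) = -164.
On each subinterval the trapezoid contributes (Δu_i/2)·[h(u_{i-1}) + h(u_i)].
Sum = -194.3203125.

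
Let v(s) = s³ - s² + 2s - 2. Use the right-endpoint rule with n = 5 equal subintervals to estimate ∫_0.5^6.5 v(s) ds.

545.13

Δs = (6.5 − 0.5)/5 = 1.2.
Right endpoints: 1.7, 2.9, 4.1, 5.3, 6.5.
v(1.7) = 3.423, v(2.9) = 19.779, v(4.1) = 58.311, v(5.3) = 129.387, v(6.5) = 243.375.
Sum = Δs · [v(1.7) + v(2.9) + v(4.1) + v(5.3) + v(6.5)].
Sum = 545.13.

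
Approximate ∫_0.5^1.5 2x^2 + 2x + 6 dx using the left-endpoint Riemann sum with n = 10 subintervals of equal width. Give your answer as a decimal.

Δx = (1.5 − 0.5)/10 = 0.1.
Left endpoints: 0.5, 0.6, 0.7, 0.8, 0.9, 1, 1.1, 1.2, 1.3, 1.4.
f(0.5) = 7.5, f(0.6) = 7.92, f(0.7) = 8.38, f(0.8) = 8.88, f(0.9) = 9.42, f(1) = 10, f(1.1) = 10.62, f(1.2) = 11.28, f(1.3) = 11.98, f(1.4) = 12.72.
Sum = Δx · [f(0.5) + f(0.6) + f(0.7) + ...].
Sum = 9.87.

9.87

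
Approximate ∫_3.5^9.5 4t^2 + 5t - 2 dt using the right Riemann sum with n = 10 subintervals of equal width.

Δt = (9.5 − 3.5)/10 = 0.6.
Right endpoints: 4.1, 4.7, 5.3, 5.9, 6.5, 7.1, 7.7, 8.3, 8.9, 9.5.
f(4.1) = 85.74, f(4.7) = 109.86, f(5.3) = 136.86, f(5.9) = 166.74, f(6.5) = 199.5, f(7.1) = 235.14, f(7.7) = 273.66, f(8.3) = 315.06, f(8.9) = 359.34, f(9.5) = 406.5.
Sum = Δt · [f(4.1) + f(4.7) + f(5.3) + ...].
Sum = 1373.04.

1373.04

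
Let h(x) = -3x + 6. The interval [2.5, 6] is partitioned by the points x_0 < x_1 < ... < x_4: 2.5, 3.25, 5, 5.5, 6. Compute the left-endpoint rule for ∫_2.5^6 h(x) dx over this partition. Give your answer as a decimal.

-17.4375

Subinterval widths: 0.75, 1.75, 0.5, 0.5.
Left endpoints: 2.5, 3.25, 5, 5.5.
h(2.5) = -1.5, h(3.25) = -3.75, h(5) = -9, h(5.5) = -10.5.
Sum = Σ Δx_i · h(x_i).
Sum = -17.4375.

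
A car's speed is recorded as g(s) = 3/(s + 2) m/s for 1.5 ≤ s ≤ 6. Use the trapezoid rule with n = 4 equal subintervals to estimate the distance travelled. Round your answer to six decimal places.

2.500676

Δs = (6 − 1.5)/4 = 1.125.
g(1.5) = 6/7, g(2.625) = 24/37, g(3.75) = 12/23, g(4.875) = 24/55, g(6) = 0.375.
T_4 = (Δs/2)·[g(s_0) + 2g(s_1) + 2g(s_2) + 2g(s_3) + g(s_4)].
Sum ≈ 2.500676.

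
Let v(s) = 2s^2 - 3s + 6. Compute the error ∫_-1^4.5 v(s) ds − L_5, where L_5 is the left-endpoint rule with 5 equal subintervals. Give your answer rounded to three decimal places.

9.882

Exact integral: ∫_-1^4.5 v(s) ds ≈ 65.54167.
L_5 = 55.66.
Error ≈ 65.54167 − 55.66 ≈ 9.882.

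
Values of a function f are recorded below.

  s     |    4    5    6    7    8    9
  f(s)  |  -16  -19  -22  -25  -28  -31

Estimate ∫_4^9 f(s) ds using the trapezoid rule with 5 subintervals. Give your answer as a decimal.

-117.5

Δs = 1.
T_5 = (1/2)·[(-16) + 2·(-19) + 2·(-22) + 2·(-25) + 2·(-28) + (-31)] = -117.5.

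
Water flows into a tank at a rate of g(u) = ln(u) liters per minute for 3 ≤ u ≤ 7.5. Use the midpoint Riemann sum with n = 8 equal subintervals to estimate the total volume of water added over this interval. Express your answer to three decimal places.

Δu = (7.5 − 3)/8 = 0.5625.
Midpoints: 3.28125, 3.84375, 4.40625, 4.96875, 5.53125, 6.09375, 6.65625, 7.21875.
g(3.28125) ≈ 1.188, g(3.84375) ≈ 1.346, g(4.40625) ≈ 1.483, g(4.96875) ≈ 1.603, g(5.53125) ≈ 1.710, g(6.09375) ≈ 1.807, g(6.65625) ≈ 1.896, g(7.21875) ≈ 1.977.
Sum = Δu · [g(3.28125) + g(3.84375) + g(4.40625) + ...].
Sum ≈ 7.319.

7.319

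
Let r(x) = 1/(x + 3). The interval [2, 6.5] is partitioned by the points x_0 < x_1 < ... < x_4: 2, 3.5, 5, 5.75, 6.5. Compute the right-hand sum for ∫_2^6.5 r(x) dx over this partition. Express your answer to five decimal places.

Subinterval widths: 1.5, 1.5, 0.75, 0.75.
Right endpoints: 3.5, 5, 5.75, 6.5.
r(3.5) = 2/13, r(5) = 0.125, r(5.75) = 4/35, r(6.5) = 2/19.
Sum = Σ Δx_i · r(x_i).
Sum ≈ 0.58293.

0.58293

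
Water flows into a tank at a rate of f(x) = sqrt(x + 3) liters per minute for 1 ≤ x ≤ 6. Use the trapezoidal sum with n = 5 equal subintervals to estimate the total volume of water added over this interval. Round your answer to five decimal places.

Δx = (6 − 1)/5 = 1.
f(1) ≈ 2.00000, f(2) ≈ 2.23607, f(3) ≈ 2.44949, f(4) ≈ 2.64575, f(5) ≈ 2.82843, f(6) ≈ 3.00000.
T_5 = (Δx/2)·[f(x_0) + 2f(x_1) + ... + 2f(x_{4}) + f(x_5)].
Sum ≈ 12.65974.

12.65974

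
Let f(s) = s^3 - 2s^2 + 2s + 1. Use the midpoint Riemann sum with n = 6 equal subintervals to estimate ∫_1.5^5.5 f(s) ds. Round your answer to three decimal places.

Δs = (5.5 − 1.5)/6 = 2/3.
Midpoints: 11/6, 2.5, 19/6, 23/6, 4.5, 31/6.
f(11/6) = 887/216, f(2.5) = 9.125, f(19/6) = 4111/216, f(23/6) = 7691/216, f(4.5) = 60.625, f(31/6) = 20707/216.
Sum = Δs · [f(11/6) + f(2.5) + f(19/6) + ...].
Sum ≈ 149.574.

149.574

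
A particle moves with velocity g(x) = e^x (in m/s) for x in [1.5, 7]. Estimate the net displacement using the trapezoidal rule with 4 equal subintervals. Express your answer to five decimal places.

1259.03325

Δx = (7 − 1.5)/4 = 1.375.
g(1.5) ≈ 4.48169, g(2.875) ≈ 17.72542, g(4.25) ≈ 70.10541, g(5.625) ≈ 277.27228, g(7) ≈ 1096.63316.
T_4 = (Δx/2)·[g(x_0) + 2g(x_1) + 2g(x_2) + 2g(x_3) + g(x_4)].
Sum ≈ 1259.03325.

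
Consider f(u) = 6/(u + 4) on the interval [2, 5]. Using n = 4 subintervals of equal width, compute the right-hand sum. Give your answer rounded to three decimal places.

2.312

Δu = (5 − 2)/4 = 0.75.
Right endpoints: 2.75, 3.5, 4.25, 5.
f(2.75) = 8/9, f(3.5) = 0.8, f(4.25) = 8/11, f(5) = 2/3.
Sum = Δu · [f(2.75) + f(3.5) + f(4.25) + f(5)].
Sum ≈ 2.312.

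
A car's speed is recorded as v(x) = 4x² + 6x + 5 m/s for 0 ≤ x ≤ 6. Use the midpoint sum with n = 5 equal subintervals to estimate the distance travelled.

Δx = (6 − 0)/5 = 1.2.
Midpoints: 0.6, 1.8, 3, 4.2, 5.4.
v(0.6) = 10.04, v(1.8) = 28.76, v(3) = 59, v(4.2) = 100.76, v(5.4) = 154.04.
Sum = Δx · [v(0.6) + v(1.8) + v(3) + v(4.2) + v(5.4)].
Sum = 423.12.

423.12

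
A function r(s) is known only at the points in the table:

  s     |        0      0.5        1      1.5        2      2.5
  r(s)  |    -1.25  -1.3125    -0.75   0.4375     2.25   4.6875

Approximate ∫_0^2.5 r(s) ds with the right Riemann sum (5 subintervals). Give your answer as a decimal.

2.65625

Δs = 0.5.
Sum = 0.5·[(-1.3125) + (-0.75) + 0.4375 + 2.25 + 4.6875] = 2.65625.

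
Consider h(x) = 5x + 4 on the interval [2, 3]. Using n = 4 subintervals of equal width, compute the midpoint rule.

16.5

Δx = (3 − 2)/4 = 0.25.
Midpoints: 2.125, 2.375, 2.625, 2.875.
h(2.125) = 14.625, h(2.375) = 15.875, h(2.625) = 17.125, h(2.875) = 18.375.
Sum = Δx · [h(2.125) + h(2.375) + h(2.625) + h(2.875)].
Sum = 16.5.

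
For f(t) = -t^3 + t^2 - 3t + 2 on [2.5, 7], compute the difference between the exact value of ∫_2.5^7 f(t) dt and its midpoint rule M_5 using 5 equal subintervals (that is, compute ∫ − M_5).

Exact integral: ∫_2.5^7 f(t) dt = -536.484375.
M_5 = -532.4596875.
Error = -536.484375 − (-532.4596875) = -4.0246875.

-4.0246875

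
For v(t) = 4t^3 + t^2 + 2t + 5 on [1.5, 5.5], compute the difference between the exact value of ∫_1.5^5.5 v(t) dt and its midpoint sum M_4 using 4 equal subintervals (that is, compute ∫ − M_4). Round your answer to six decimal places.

Exact integral: ∫_1.5^5.5 v(t) dt ≈ 1012.33333333.
M_4 = 998.
Error ≈ 1012.33333333 − 998 ≈ 14.333333.

14.333333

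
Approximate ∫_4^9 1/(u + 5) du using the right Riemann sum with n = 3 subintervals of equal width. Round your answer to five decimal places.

Δu = (9 − 4)/3 = 5/3.
Right endpoints: 17/3, 22/3, 9.
f(17/3) = 0.09375, f(22/3) = 3/37, f(9) = 1/14.
Sum = Δu · [f(17/3) + f(22/3) + f(9)].
Sum ≈ 0.41043.

0.41043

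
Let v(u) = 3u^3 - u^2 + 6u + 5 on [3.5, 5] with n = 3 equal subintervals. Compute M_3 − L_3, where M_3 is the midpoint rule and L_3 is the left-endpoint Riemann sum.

57.1640625

M_3 = 373.4140625.
L_3 = 316.25.
M_3 − L_3 = 57.1640625.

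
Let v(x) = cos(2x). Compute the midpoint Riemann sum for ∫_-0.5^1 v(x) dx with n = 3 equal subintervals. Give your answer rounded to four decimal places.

Δx = (1 − (-0.5))/3 = 0.5.
Midpoints: -0.25, 0.25, 0.75.
v(-0.25) ≈ 0.8776, v(0.25) ≈ 0.8776, v(0.75) ≈ 0.0707.
Sum = Δx · [v(-0.25) + v(0.25) + v(0.75)].
Sum ≈ 0.9130.

0.9130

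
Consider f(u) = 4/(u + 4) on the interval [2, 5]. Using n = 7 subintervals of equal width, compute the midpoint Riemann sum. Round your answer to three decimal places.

Δu = (5 − 2)/7 = 3/7.
Midpoints: 31/14, 37/14, 43/14, 3.5, 55/14, 61/14, 67/14.
f(31/14) = 56/87, f(37/14) = 56/93, f(43/14) = 56/99, f(3.5) = 8/15, f(55/14) = 56/111, f(61/14) = 56/117, f(67/14) = 56/123.
Sum = Δu · [f(31/14) + f(37/14) + f(43/14) + ...].
Sum ≈ 1.621.

1.621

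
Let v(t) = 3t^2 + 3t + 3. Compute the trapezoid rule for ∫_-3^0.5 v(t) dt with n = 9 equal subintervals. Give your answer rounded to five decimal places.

24.76466

Δt = (0.5 − (-3))/9 = 7/18.
v(-3) = 21, v(-47/18) = 1687/108, v(-20/9) = 301/27, v(-11/6) = 91/12, v(-13/9) = 133/27, v(-19/18) = 343/108, v(-2/3) = 7/3, v(-5/18) = 259/108, v(1/9) = 91/27, v(0.5) = 5.25.
T_9 = (Δt/2)·[v(t_0) + 2v(t_1) + ... + 2v(t_{8}) + v(t_9)].
Sum ≈ 24.76466.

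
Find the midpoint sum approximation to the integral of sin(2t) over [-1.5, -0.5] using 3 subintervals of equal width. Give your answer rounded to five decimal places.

Δt = (-0.5 − (-1.5))/3 = 1/3.
Midpoints: -4/3, -1, -2/3.
f(-4/3) ≈ -0.45727, f(-1) ≈ -0.90930, f(-2/3) ≈ -0.97194.
Sum = Δt · [f(-4/3) + f(-1) + f(-2/3)].
Sum ≈ -0.77950.

-0.77950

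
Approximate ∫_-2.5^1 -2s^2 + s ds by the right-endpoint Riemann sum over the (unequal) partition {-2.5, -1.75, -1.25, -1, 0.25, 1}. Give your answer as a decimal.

Subinterval widths: 0.75, 0.5, 0.25, 1.25, 0.75.
Right endpoints: -1.75, -1.25, -1, 0.25, 1.
f(-1.75) = -7.875, f(-1.25) = -4.375, f(-1) = -3, f(0.25) = 0.125, f(1) = -1.
Sum = Σ Δs_i · f(s_i).
Sum = -9.4375.

-9.4375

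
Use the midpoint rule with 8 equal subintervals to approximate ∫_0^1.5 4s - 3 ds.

0

Δs = (1.5 − 0)/8 = 0.1875.
Midpoints: 0.09375, 0.28125, 0.46875, 0.65625, 0.84375, 1.03125, 1.21875, 1.40625.
f(0.09375) = -2.625, f(0.28125) = -1.875, f(0.46875) = -1.125, f(0.65625) = -0.375, f(0.84375) = 0.375, f(1.03125) = 1.125, f(1.21875) = 1.875, f(1.40625) = 2.625.
Sum = Δs · [f(0.09375) + f(0.28125) + f(0.46875) + ...].
Sum = 0.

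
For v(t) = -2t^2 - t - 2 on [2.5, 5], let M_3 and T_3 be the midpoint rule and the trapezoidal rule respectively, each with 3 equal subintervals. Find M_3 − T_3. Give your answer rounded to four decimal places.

0.8681

M_3 ≈ -87.002315.
T_3 ≈ -87.870370.
M_3 − T_3 ≈ 0.8681.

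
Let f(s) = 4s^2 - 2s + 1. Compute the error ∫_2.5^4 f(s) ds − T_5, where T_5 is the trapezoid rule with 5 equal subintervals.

-0.09

Exact integral: ∫_2.5^4 f(s) ds = 56.25.
T_5 = 56.34.
Error = 56.25 − 56.34 = -0.09.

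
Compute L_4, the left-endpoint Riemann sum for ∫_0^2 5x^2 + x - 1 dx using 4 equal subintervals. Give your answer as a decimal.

8.25

Δx = (2 − 0)/4 = 0.5.
Left endpoints: 0, 0.5, 1, 1.5.
f(0) = -1, f(0.5) = 0.75, f(1) = 5, f(1.5) = 11.75.
Sum = Δx · [f(0) + f(0.5) + f(1) + f(1.5)].
Sum = 8.25.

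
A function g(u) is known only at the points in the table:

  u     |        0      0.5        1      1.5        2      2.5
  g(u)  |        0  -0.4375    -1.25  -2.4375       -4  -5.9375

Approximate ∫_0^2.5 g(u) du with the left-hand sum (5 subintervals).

-4.0625

Δu = 0.5.
Sum = 0.5·[0 + (-0.4375) + (-1.25) + (-2.4375) + (-4)] = -4.0625.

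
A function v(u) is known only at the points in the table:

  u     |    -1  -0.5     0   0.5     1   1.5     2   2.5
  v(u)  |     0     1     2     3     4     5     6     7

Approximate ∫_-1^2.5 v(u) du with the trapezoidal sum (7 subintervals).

12.25

Δu = 0.5.
T_7 = (0.5/2)·[0 + 2·1 + 2·2 + 2·3 + 2·4 + 2·5 + 2·6 + 7] = 12.25.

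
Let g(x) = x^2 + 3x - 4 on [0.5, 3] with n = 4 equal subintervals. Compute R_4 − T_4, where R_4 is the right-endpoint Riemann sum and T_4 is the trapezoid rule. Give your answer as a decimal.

5.078125

R_4 = 17.32421875.
T_4 = 12.24609375.
R_4 − T_4 = 5.078125.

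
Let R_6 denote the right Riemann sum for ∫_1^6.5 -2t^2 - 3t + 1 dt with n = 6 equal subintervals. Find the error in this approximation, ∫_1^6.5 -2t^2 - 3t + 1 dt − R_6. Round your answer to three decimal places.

Exact integral: ∫_1^6.5 f(t) dt ≈ -238.79167.
R_6 ≈ -285.70718.
Error ≈ -238.79167 − (-285.70718) ≈ 46.916.

46.916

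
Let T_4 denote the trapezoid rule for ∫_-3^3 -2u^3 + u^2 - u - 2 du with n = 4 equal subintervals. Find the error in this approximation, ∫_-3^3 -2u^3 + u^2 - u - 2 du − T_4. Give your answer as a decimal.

Exact integral: ∫_-3^3 f(u) du = 6.
T_4 = 8.25.
Error = 6 − 8.25 = -2.25.

-2.25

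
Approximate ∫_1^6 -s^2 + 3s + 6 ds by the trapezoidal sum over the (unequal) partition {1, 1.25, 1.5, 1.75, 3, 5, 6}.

9

Subinterval widths: 0.25, 0.25, 0.25, 1.25, 2, 1.
f(1) = 8, f(1.25) = 8.1875, f(1.5) = 8.25, f(1.75) = 8.1875, f(3) = 6, f(5) = -4, f(6) = -12.
On each subinterval the trapezoid contributes (Δs_i/2)·[f(s_{i-1}) + f(s_i)].
Sum = 9.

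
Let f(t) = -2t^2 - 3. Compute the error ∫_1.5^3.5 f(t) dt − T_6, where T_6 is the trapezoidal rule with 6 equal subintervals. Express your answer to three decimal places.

Exact integral: ∫_1.5^3.5 f(t) dt ≈ -32.33333.
T_6 ≈ -32.40741.
Error ≈ -32.33333 − (-32.40741) ≈ 0.074.

0.074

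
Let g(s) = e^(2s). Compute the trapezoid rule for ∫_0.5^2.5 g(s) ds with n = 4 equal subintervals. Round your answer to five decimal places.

Δs = (2.5 − 0.5)/4 = 0.5.
g(0.5) ≈ 2.71828, g(1) ≈ 7.38906, g(1.5) ≈ 20.08554, g(2) ≈ 54.59815, g(2.5) ≈ 148.41316.
T_4 = (Δs/2)·[g(s_0) + 2g(s_1) + 2g(s_2) + 2g(s_3) + g(s_4)].
Sum ≈ 78.81923.

78.81923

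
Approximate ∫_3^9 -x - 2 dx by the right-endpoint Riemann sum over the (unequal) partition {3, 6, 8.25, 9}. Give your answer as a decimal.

Subinterval widths: 3, 2.25, 0.75.
Right endpoints: 6, 8.25, 9.
f(6) = -8, f(8.25) = -10.25, f(9) = -11.
Sum = Σ Δx_i · f(x_i).
Sum = -55.3125.

-55.3125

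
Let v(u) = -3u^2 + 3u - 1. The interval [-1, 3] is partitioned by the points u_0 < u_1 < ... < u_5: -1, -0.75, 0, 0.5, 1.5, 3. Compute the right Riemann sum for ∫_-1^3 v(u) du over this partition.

-33.859375

Subinterval widths: 0.25, 0.75, 0.5, 1, 1.5.
Right endpoints: -0.75, 0, 0.5, 1.5, 3.
v(-0.75) = -4.9375, v(0) = -1, v(0.5) = -0.25, v(1.5) = -3.25, v(3) = -19.
Sum = Σ Δu_i · v(u_i).
Sum = -33.859375.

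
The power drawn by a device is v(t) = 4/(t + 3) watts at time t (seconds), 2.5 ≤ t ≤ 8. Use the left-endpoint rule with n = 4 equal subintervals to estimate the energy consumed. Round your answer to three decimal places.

3.038

Δt = (8 − 2.5)/4 = 1.375.
Left endpoints: 2.5, 3.875, 5.25, 6.625.
v(2.5) = 8/11, v(3.875) = 32/55, v(5.25) = 16/33, v(6.625) = 32/77.
Sum = Δt · [v(2.5) + v(3.875) + v(5.25) + v(6.625)].
Sum ≈ 3.038.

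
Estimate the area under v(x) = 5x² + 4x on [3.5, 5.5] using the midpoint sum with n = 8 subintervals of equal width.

241.78125

Δx = (5.5 − 3.5)/8 = 0.25.
Midpoints: 3.625, 3.875, 4.125, 4.375, 4.625, 4.875, 5.125, 5.375.
v(3.625) = 80.203125, v(3.875) = 90.578125, v(4.125) = 101.578125, v(4.375) = 113.203125, v(4.625) = 125.453125, v(4.875) = 138.328125, v(5.125) = 151.828125, v(5.375) = 165.953125.
Sum = Δx · [v(3.625) + v(3.875) + v(4.125) + ...].
Sum = 241.78125.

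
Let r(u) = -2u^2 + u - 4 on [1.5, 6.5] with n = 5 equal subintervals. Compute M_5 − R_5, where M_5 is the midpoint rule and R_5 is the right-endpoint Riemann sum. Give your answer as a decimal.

40

M_5 = -180.
R_5 = -220.
M_5 − R_5 = 40.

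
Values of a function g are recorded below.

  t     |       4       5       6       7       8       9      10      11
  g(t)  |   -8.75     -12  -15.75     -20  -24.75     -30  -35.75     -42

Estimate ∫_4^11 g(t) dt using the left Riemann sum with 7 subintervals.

-147

Δt = 1.
Sum = 1·[(-8.75) + (-12) + (-15.75) + (-20) + (-24.75) + (-30) + (-35.75)] = -147.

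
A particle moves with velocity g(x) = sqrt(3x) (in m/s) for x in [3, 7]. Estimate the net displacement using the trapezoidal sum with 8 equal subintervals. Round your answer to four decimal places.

15.3818

Δx = (7 − 3)/8 = 0.5.
g(3) ≈ 3.0000, g(3.5) ≈ 3.2404, g(4) ≈ 3.4641, g(4.5) ≈ 3.6742, g(5) ≈ 3.8730, g(5.5) ≈ 4.0620, g(6) ≈ 4.2426, g(6.5) ≈ 4.4159, g(7) ≈ 4.5826.
T_8 = (Δx/2)·[g(x_0) + 2g(x_1) + ... + 2g(x_{7}) + g(x_8)].
Sum ≈ 15.3818.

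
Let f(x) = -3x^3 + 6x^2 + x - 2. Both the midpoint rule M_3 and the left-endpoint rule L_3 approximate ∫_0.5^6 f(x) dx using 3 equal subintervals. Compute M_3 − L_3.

M_3 ≈ -497.51128.
L_3 ≈ -212.97222.
M_3 − L_3 = -284.5390625.

-284.5390625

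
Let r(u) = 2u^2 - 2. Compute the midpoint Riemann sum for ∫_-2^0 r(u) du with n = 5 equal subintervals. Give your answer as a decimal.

Δu = (0 − (-2))/5 = 0.4.
Midpoints: -1.8, -1.4, -1, -0.6, -0.2.
r(-1.8) = 4.48, r(-1.4) = 1.92, r(-1) = 0, r(-0.6) = -1.28, r(-0.2) = -1.92.
Sum = Δu · [r(-1.8) + r(-1.4) + r(-1) + r(-0.6) + r(-0.2)].
Sum = 1.28.

1.28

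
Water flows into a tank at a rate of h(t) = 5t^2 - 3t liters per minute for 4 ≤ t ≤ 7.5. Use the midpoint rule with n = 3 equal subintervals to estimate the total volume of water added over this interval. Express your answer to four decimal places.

Δt = (7.5 − 4)/3 = 7/6.
Midpoints: 55/12, 5.75, 83/12.
h(55/12) = 13145/144, h(5.75) = 148.0625, h(83/12) = 31457/144.
Sum = Δt · [h(55/12) + h(5.75) + h(83/12)].
Sum ≈ 534.0984.

534.0984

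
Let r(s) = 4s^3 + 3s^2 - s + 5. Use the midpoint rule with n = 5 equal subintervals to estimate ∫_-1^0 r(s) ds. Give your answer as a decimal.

Δs = (0 − (-1))/5 = 0.2.
Midpoints: -0.9, -0.7, -0.5, -0.3, -0.1.
r(-0.9) = 5.414, r(-0.7) = 5.798, r(-0.5) = 5.75, r(-0.3) = 5.462, r(-0.1) = 5.126.
Sum = Δs · [r(-0.9) + r(-0.7) + r(-0.5) + r(-0.3) + r(-0.1)].
Sum = 5.51.

5.51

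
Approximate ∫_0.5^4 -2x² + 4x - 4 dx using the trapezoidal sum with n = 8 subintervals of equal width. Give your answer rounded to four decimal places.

Δx = (4 − 0.5)/8 = 0.4375.
f(0.5) = -2.5, f(0.9375) = -2.0078125, f(1.375) = -2.28125, f(1.8125) = -3.3203125, f(2.25) = -5.125, f(2.6875) = -7.6953125, f(3.125) = -11.03125, f(3.5625) = -15.1328125, f(4) = -20.
T_8 = (Δx/2)·[f(x_0) + 2f(x_1) + ... + 2f(x_{7}) + f(x_8)].
Sum ≈ -25.3066.

-25.3066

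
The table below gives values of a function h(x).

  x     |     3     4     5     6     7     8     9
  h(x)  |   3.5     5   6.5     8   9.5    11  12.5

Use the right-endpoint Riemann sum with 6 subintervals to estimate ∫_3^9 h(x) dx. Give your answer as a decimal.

52.5

Δx = 1.
Sum = 1·[5 + 6.5 + 8 + 9.5 + 11 + 12.5] = 52.5.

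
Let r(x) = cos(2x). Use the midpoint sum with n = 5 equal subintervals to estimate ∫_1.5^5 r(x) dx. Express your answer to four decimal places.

-0.3722

Δx = (5 − 1.5)/5 = 0.7.
Midpoints: 1.85, 2.55, 3.25, 3.95, 4.65.
r(1.85) ≈ -0.8481, r(2.55) ≈ 0.3780, r(3.25) ≈ 0.9766, r(3.95) ≈ -0.0460, r(4.65) ≈ -0.9922.
Sum = Δx · [r(1.85) + r(2.55) + r(3.25) + r(3.95) + r(4.65)].
Sum ≈ -0.3722.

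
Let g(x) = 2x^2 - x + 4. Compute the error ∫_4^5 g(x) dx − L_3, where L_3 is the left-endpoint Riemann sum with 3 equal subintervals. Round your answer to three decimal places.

2.796

Exact integral: ∫_4^5 g(x) dx ≈ 40.16667.
L_3 ≈ 37.37037.
Error ≈ 40.16667 − 37.37037 ≈ 2.796.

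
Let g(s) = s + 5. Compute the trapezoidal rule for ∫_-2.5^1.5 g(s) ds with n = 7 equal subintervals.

18

Δs = (1.5 − (-2.5))/7 = 4/7.
g(-2.5) = 2.5, g(-27/14) = 43/14, g(-19/14) = 51/14, g(-11/14) = 59/14, g(-3/14) = 67/14, g(5/14) = 75/14, g(13/14) = 83/14, g(1.5) = 6.5.
T_7 = (Δs/2)·[g(s_0) + 2g(s_1) + ... + 2g(s_{6}) + g(s_7)].
Sum = 18.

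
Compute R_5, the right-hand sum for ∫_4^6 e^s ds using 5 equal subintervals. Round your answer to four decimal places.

423.2355

Δs = (6 − 4)/5 = 0.4.
Right endpoints: 4.4, 4.8, 5.2, 5.6, 6.
f(4.4) ≈ 81.4509, f(4.8) ≈ 121.5104, f(5.2) ≈ 181.2722, f(5.6) ≈ 270.4264, f(6) ≈ 403.4288.
Sum = Δs · [f(4.4) + f(4.8) + f(5.2) + f(5.6) + f(6)].
Sum ≈ 423.2355.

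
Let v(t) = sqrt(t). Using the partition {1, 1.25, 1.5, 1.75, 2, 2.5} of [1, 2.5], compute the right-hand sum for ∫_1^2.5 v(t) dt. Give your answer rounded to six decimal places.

2.060536

Subinterval widths: 0.25, 0.25, 0.25, 0.25, 0.5.
Right endpoints: 1.25, 1.5, 1.75, 2, 2.5.
v(1.25) ≈ 1.118034, v(1.5) ≈ 1.224745, v(1.75) ≈ 1.322876, v(2) ≈ 1.414214, v(2.5) ≈ 1.581139.
Sum = Σ Δt_i · v(t_i).
Sum ≈ 2.060536.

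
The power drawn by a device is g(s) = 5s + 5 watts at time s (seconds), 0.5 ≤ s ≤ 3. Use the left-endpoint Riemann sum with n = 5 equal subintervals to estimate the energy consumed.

Δs = (3 − 0.5)/5 = 0.5.
Left endpoints: 0.5, 1, 1.5, 2, 2.5.
g(0.5) = 7.5, g(1) = 10, g(1.5) = 12.5, g(2) = 15, g(2.5) = 17.5.
Sum = Δs · [g(0.5) + g(1) + g(1.5) + g(2) + g(2.5)].
Sum = 31.25.

31.25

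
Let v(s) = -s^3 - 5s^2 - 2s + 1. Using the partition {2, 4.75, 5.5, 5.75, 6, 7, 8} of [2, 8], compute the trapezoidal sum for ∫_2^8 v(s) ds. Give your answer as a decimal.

Subinterval widths: 2.75, 0.75, 0.25, 0.25, 1, 1.
v(2) = -31, v(4.75) = -228.484375, v(5.5) = -327.625, v(5.75) = -365.921875, v(6) = -407, v(7) = -601, v(8) = -847.
On each subinterval the trapezoid contributes (Δs_i/2)·[v(s_{i-1}) + v(s_i)].
Sum = -1976.640625.

-1976.640625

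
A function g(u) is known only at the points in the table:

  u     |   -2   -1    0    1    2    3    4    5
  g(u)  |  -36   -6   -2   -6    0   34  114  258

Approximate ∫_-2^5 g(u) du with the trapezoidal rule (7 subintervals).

245

Δu = 1.
T_7 = (1/2)·[(-36) + 2·(-6) + 2·(-2) + 2·(-6) + 2·0 + 2·34 + 2·114 + 258] = 245.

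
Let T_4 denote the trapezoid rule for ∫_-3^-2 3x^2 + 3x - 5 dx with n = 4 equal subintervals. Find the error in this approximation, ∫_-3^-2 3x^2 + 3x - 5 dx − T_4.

-0.03125

Exact integral: ∫_-3^-2 f(x) dx = 6.5.
T_4 = 6.53125.
Error = 6.5 − 6.53125 = -0.03125.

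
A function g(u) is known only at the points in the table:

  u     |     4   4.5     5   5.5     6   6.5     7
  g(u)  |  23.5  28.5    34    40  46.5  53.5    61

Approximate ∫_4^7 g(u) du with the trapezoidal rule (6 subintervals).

Δu = 0.5.
T_6 = (0.5/2)·[23.5 + 2·28.5 + 2·34 + 2·40 + 2·46.5 + 2·53.5 + 61] = 122.375.

122.375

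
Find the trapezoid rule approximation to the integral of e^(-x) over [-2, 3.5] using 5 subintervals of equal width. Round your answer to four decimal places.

8.0863

Δx = (3.5 − (-2))/5 = 1.1.
f(-2) ≈ 7.3891, f(-0.9) ≈ 2.4596, f(0.2) ≈ 0.8187, f(1.3) ≈ 0.2725, f(2.4) ≈ 0.0907, f(3.5) ≈ 0.0302.
T_5 = (Δx/2)·[f(x_0) + 2f(x_1) + ... + 2f(x_{4}) + f(x_5)].
Sum ≈ 8.0863.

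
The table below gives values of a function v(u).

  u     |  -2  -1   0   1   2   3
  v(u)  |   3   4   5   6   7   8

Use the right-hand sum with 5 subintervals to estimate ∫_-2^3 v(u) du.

Δu = 1.
Sum = 1·[4 + 5 + 6 + 7 + 8] = 30.

30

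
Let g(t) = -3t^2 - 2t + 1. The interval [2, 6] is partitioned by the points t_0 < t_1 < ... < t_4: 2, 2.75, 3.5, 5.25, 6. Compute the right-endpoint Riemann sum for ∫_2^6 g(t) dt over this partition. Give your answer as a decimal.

-303.03125

Subinterval widths: 0.75, 0.75, 1.75, 0.75.
Right endpoints: 2.75, 3.5, 5.25, 6.
g(2.75) = -27.1875, g(3.5) = -42.75, g(5.25) = -92.1875, g(6) = -119.
Sum = Σ Δt_i · g(t_i).
Sum = -303.03125.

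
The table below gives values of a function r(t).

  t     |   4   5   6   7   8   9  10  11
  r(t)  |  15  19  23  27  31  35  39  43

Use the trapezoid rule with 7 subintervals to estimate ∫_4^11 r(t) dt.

203

Δt = 1.
T_7 = (1/2)·[15 + 2·19 + 2·23 + 2·27 + 2·31 + 2·35 + 2·39 + 43] = 203.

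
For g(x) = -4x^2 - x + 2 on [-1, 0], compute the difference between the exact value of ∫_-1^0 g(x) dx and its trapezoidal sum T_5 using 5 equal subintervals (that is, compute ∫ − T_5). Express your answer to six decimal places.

0.026667

Exact integral: ∫_-1^0 g(x) dx ≈ 1.16666667.
T_5 = 1.14.
Error ≈ 1.16666667 − 1.14 ≈ 0.026667.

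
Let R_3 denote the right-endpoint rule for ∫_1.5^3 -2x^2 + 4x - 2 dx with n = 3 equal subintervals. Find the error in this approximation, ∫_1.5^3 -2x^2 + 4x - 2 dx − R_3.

2

Exact integral: ∫_1.5^3 f(x) dx = -5.25.
R_3 = -7.25.
Error = -5.25 − (-7.25) = 2.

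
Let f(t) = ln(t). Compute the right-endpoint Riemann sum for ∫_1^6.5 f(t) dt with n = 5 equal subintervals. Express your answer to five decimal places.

Δt = (6.5 − 1)/5 = 1.1.
Right endpoints: 2.1, 3.2, 4.3, 5.4, 6.5.
f(2.1) ≈ 0.74194, f(3.2) ≈ 1.16315, f(4.3) ≈ 1.45862, f(5.4) ≈ 1.68640, f(6.5) ≈ 1.87180.
Sum = Δt · [f(2.1) + f(3.2) + f(4.3) + f(5.4) + f(6.5)].
Sum ≈ 7.61409.

7.61409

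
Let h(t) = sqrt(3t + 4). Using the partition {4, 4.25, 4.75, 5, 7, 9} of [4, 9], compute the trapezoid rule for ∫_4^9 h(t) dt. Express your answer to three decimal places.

24.108

Subinterval widths: 0.25, 0.5, 0.25, 2, 2.
h(4) ≈ 4.000, h(4.25) ≈ 4.093, h(4.75) ≈ 4.272, h(5) ≈ 4.359, h(7) ≈ 5.000, h(9) ≈ 5.568.
On each subinterval the trapezoid contributes (Δt_i/2)·[h(t_{i-1}) + h(t_i)].
Sum ≈ 24.108.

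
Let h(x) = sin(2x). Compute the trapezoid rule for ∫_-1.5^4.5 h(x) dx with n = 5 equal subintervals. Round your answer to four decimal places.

-0.0184

Δx = (4.5 − (-1.5))/5 = 1.2.
h(-1.5) ≈ -0.1411, h(-0.3) ≈ -0.5646, h(0.9) ≈ 0.9738, h(2.1) ≈ -0.8716, h(3.3) ≈ 0.3115, h(4.5) ≈ 0.4121.
T_5 = (Δx/2)·[h(x_0) + 2h(x_1) + ... + 2h(x_{4}) + h(x_5)].
Sum ≈ -0.0184.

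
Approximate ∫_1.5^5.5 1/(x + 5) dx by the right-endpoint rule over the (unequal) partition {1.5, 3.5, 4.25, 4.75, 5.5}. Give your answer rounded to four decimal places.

Subinterval widths: 2, 0.75, 0.5, 0.75.
Right endpoints: 3.5, 4.25, 4.75, 5.5.
f(3.5) = 2/17, f(4.25) = 4/37, f(4.75) = 4/39, f(5.5) = 2/21.
Sum = Σ Δx_i · f(x_i).
Sum ≈ 0.4391.

0.4391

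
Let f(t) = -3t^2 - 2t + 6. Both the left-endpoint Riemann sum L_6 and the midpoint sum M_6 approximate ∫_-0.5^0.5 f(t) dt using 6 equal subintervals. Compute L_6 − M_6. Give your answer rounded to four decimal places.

L_6 ≈ 5.902778.
M_6 ≈ 5.756944.
L_6 − M_6 ≈ 0.1458.

0.1458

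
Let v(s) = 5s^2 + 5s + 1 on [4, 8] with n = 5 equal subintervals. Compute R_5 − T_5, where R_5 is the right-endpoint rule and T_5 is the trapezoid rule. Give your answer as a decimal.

104

R_5 = 976.8.
T_5 = 872.8.
R_5 − T_5 = 104.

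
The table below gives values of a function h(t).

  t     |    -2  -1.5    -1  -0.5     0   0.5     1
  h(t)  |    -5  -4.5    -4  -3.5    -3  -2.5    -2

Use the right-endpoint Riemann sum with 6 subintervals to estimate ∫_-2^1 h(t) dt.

-9.75

Δt = 0.5.
Sum = 0.5·[(-4.5) + (-4) + (-3.5) + (-3) + (-2.5) + (-2)] = -9.75.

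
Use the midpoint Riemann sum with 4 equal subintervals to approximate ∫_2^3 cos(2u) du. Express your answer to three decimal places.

Δu = (3 − 2)/4 = 0.25.
Midpoints: 2.125, 2.375, 2.625, 2.875.
f(2.125) ≈ -0.446, f(2.375) ≈ 0.038, f(2.625) ≈ 0.512, f(2.875) ≈ 0.861.
Sum = Δu · [f(2.125) + f(2.375) + f(2.625) + f(2.875)].
Sum ≈ 0.241.

0.241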